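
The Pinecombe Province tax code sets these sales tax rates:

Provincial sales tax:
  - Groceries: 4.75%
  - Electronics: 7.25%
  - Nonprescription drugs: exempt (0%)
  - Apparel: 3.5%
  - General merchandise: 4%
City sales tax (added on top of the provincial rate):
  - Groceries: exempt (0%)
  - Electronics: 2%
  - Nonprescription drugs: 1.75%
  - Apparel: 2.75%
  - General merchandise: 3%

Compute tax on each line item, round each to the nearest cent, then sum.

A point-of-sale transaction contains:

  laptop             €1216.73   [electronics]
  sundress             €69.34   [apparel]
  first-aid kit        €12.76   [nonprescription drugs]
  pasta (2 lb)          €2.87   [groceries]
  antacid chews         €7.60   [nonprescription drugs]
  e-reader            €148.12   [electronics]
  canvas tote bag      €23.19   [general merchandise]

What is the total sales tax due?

Laptop €1216.73: electronics → 7.25% + 2% city = 9.25% → €112.55
Sundress €69.34: apparel → 3.5% + 2.75% city = 6.25% → €4.33
First-aid kit €12.76: nonprescription drugs → 0% + 1.75% city = 1.75% → €0.22
Pasta (2 lb) €2.87: groceries → 4.75% + 0% city = 4.75% → €0.14
Antacid chews €7.60: nonprescription drugs → 0% + 1.75% city = 1.75% → €0.13
E-reader €148.12: electronics → 7.25% + 2% city = 9.25% → €13.70
Canvas tote bag €23.19: general merchandise → 4% + 3% city = 7% → €1.62
Total tax = €112.55 + €4.33 + €0.22 + €0.14 + €0.13 + €13.70 + €1.62 = €132.69

€132.69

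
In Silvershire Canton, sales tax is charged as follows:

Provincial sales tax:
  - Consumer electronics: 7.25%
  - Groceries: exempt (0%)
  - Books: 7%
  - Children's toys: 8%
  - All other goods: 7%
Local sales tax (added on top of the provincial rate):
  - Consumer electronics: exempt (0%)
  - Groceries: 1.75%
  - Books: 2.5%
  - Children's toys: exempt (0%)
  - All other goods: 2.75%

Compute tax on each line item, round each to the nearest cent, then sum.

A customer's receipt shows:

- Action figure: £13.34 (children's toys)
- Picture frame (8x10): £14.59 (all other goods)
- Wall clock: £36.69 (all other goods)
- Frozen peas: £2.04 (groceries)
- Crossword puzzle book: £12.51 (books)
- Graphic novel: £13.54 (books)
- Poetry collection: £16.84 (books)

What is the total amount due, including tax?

Action figure £13.34: children's toys → 8% + 0% local = 8% → £1.07
Picture frame (8x10) £14.59: all other goods → 7% + 2.75% local = 9.75% → £1.42
Wall clock £36.69: all other goods → 7% + 2.75% local = 9.75% → £3.58
Frozen peas £2.04: groceries → 0% + 1.75% local = 1.75% → £0.04
Crossword puzzle book £12.51: books → 7% + 2.5% local = 9.5% → £1.19
Graphic novel £13.54: books → 7% + 2.5% local = 9.5% → £1.29
Poetry collection £16.84: books → 7% + 2.5% local = 9.5% → £1.60
Subtotal = £109.55; tax = £10.19; total due = £119.74

£119.74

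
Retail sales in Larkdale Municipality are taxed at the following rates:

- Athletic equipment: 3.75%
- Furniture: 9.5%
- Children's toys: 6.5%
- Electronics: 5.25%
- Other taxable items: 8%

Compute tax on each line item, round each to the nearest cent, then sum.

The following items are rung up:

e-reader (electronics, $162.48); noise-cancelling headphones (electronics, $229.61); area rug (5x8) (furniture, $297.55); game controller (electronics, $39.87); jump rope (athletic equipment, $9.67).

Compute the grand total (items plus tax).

$790.48

E-reader $162.48: electronics → 5.25% → $8.53
Noise-cancelling headphones $229.61: electronics → 5.25% → $12.05
Area rug (5x8) $297.55: furniture → 9.5% → $28.27
Game controller $39.87: electronics → 5.25% → $2.09
Jump rope $9.67: athletic equipment → 3.75% → $0.36
Subtotal = $739.18; tax = $51.30; total due = $790.48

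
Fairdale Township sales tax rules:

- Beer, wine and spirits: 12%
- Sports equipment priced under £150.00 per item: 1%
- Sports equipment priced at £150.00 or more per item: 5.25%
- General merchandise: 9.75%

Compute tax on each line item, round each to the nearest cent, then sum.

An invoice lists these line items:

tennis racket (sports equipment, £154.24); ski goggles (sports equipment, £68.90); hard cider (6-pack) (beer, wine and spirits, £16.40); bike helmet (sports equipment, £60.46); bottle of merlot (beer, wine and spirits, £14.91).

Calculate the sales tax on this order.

£13.15

Tennis racket £154.24: sports equipment, £150.00 or more → 5.25% → £8.10
Ski goggles £68.90: sports equipment, under £150.00 → 1% → £0.69
Hard cider (6-pack) £16.40: beer, wine and spirits → 12% → £1.97
Bike helmet £60.46: sports equipment, under £150.00 → 1% → £0.60
Bottle of merlot £14.91: beer, wine and spirits → 12% → £1.79
Total tax = £8.10 + £0.69 + £1.97 + £0.60 + £1.79 = £13.15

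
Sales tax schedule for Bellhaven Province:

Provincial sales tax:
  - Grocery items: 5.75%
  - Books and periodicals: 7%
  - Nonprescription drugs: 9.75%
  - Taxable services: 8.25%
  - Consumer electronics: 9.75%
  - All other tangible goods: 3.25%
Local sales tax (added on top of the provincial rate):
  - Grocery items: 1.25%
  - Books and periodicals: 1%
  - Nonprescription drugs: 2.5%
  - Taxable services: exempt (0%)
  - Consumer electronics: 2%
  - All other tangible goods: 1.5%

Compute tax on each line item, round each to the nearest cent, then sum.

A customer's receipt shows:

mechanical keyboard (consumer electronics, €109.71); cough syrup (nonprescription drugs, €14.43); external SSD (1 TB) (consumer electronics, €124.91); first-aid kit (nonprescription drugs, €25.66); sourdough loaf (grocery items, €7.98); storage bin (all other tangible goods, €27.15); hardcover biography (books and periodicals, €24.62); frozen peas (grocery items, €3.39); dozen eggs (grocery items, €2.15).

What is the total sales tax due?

Mechanical keyboard €109.71: consumer electronics → 9.75% + 2% local = 11.75% → €12.89
Cough syrup €14.43: nonprescription drugs → 9.75% + 2.5% local = 12.25% → €1.77
External SSD (1 TB) €124.91: consumer electronics → 9.75% + 2% local = 11.75% → €14.68
First-aid kit €25.66: nonprescription drugs → 9.75% + 2.5% local = 12.25% → €3.14
Sourdough loaf €7.98: grocery items → 5.75% + 1.25% local = 7% → €0.56
Storage bin €27.15: all other tangible goods → 3.25% + 1.5% local = 4.75% → €1.29
Hardcover biography €24.62: books and periodicals → 7% + 1% local = 8% → €1.97
Frozen peas €3.39: grocery items → 5.75% + 1.25% local = 7% → €0.24
Dozen eggs €2.15: grocery items → 5.75% + 1.25% local = 7% → €0.15
Total tax = €12.89 + €1.77 + €14.68 + €3.14 + €0.56 + €1.29 + €1.97 + €0.24 + €0.15 = €36.69

€36.69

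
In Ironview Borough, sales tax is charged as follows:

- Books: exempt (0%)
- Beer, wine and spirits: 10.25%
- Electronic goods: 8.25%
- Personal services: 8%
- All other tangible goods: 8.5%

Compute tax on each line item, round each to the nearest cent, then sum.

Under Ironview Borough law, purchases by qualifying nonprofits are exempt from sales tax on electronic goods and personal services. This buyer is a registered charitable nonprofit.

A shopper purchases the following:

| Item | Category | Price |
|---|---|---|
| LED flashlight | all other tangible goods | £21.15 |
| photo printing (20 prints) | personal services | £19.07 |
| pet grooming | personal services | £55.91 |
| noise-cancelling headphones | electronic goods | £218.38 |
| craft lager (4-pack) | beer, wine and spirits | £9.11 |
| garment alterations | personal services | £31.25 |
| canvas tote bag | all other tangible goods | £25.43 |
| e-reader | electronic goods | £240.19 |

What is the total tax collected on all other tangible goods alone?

LED flashlight £21.15: all other tangible goods → 8.5% → £1.80
Canvas tote bag £25.43: all other tangible goods → 8.5% → £2.16
Tax on all other tangible goods = £1.80 + £2.16 = £3.96

£3.96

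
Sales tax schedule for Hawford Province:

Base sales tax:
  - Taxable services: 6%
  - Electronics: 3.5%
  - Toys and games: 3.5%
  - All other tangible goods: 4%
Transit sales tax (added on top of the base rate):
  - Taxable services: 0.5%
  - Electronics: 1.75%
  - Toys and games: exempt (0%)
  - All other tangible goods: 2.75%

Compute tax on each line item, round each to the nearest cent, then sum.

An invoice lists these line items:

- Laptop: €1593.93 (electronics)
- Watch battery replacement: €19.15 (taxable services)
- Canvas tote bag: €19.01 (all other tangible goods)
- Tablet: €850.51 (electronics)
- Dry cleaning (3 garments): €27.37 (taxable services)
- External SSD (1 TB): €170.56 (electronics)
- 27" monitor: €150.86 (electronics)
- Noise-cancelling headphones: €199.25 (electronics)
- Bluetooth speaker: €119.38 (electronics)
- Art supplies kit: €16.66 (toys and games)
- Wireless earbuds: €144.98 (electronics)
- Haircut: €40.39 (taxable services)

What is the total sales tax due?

€177.05

Laptop €1593.93: electronics → 3.5% + 1.75% transit = 5.25% → €83.68
Watch battery replacement €19.15: taxable services → 6% + 0.5% transit = 6.5% → €1.24
Canvas tote bag €19.01: all other tangible goods → 4% + 2.75% transit = 6.75% → €1.28
Tablet €850.51: electronics → 3.5% + 1.75% transit = 5.25% → €44.65
Dry cleaning (3 garments) €27.37: taxable services → 6% + 0.5% transit = 6.5% → €1.78
External SSD (1 TB) €170.56: electronics → 3.5% + 1.75% transit = 5.25% → €8.95
27" monitor €150.86: electronics → 3.5% + 1.75% transit = 5.25% → €7.92
Noise-cancelling headphones €199.25: electronics → 3.5% + 1.75% transit = 5.25% → €10.46
Bluetooth speaker €119.38: electronics → 3.5% + 1.75% transit = 5.25% → €6.27
Art supplies kit €16.66: toys and games → 3.5% + 0% transit = 3.5% → €0.58
Wireless earbuds €144.98: electronics → 3.5% + 1.75% transit = 5.25% → €7.61
Haircut €40.39: taxable services → 6% + 0.5% transit = 6.5% → €2.63
Total tax = €83.68 + €1.24 + €1.28 + €44.65 + €1.78 + €8.95 + €7.92 + €10.46 + €6.27 + €0.58 + €7.61 + €2.63 = €177.05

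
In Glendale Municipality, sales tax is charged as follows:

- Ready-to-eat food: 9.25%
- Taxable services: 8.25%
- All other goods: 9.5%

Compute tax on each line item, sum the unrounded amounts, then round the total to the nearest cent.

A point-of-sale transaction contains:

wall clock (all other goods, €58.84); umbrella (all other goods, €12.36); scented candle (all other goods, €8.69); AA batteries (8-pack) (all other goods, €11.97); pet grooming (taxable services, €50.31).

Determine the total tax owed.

Wall clock €58.84: all other goods → 9.5% → €5.5898
Umbrella €12.36: all other goods → 9.5% → €1.1742
Scented candle €8.69: all other goods → 9.5% → €0.82555
AA batteries (8-pack) €11.97: all other goods → 9.5% → €1.13715
Pet grooming €50.31: taxable services → 8.25% → €4.150575
Unrounded tax sum = €12.877275 → €12.88

€12.88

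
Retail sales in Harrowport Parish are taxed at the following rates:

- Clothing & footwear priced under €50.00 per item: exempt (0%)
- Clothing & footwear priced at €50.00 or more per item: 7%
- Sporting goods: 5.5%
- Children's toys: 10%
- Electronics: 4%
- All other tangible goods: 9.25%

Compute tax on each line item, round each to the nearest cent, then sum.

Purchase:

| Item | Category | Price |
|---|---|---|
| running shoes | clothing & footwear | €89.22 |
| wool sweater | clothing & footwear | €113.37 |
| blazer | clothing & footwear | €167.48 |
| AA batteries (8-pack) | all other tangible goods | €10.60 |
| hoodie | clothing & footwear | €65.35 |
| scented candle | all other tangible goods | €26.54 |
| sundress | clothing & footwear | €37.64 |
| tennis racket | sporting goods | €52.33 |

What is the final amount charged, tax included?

Running shoes €89.22: clothing & footwear, €50.00 or more → 7% → €6.25
Wool sweater €113.37: clothing & footwear, €50.00 or more → 7% → €7.94
Blazer €167.48: clothing & footwear, €50.00 or more → 7% → €11.72
AA batteries (8-pack) €10.60: all other tangible goods → 9.25% → €0.98
Hoodie €65.35: clothing & footwear, €50.00 or more → 7% → €4.57
Scented candle €26.54: all other tangible goods → 9.25% → €2.45
Sundress €37.64: clothing & footwear, under €50.00 → 0% → €0.00
Tennis racket €52.33: sporting goods → 5.5% → €2.88
Subtotal = €562.53; tax = €36.79; total due = €599.32

€599.32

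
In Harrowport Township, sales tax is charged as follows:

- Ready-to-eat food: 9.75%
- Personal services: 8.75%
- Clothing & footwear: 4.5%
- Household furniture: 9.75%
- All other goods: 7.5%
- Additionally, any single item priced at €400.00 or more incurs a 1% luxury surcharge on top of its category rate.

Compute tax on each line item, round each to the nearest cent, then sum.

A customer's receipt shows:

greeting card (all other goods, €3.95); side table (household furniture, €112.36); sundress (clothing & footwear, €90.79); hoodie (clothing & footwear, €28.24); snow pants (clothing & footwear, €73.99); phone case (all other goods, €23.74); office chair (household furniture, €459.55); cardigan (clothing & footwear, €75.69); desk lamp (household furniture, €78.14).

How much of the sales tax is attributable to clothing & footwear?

Sundress €90.79: clothing & footwear → 4.5% → €4.09
Hoodie €28.24: clothing & footwear → 4.5% → €1.27
Snow pants €73.99: clothing & footwear → 4.5% → €3.33
Cardigan €75.69: clothing & footwear → 4.5% → €3.41
Tax on clothing & footwear = €4.09 + €1.27 + €3.33 + €3.41 = €12.10

€12.10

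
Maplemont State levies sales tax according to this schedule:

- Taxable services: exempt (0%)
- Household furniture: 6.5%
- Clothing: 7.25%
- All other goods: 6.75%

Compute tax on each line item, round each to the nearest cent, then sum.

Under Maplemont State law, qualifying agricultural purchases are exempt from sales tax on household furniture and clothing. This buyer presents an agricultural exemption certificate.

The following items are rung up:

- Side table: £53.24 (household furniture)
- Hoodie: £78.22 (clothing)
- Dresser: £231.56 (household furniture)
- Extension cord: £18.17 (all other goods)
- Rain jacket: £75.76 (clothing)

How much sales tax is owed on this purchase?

£1.23

Side table £53.24: household furniture, buyer-exempt → 0% → £0.00
Hoodie £78.22: clothing, buyer-exempt → 0% → £0.00
Dresser £231.56: household furniture, buyer-exempt → 0% → £0.00
Extension cord £18.17: all other goods → 6.75% → £1.23
Rain jacket £75.76: clothing, buyer-exempt → 0% → £0.00
Total tax = £1.23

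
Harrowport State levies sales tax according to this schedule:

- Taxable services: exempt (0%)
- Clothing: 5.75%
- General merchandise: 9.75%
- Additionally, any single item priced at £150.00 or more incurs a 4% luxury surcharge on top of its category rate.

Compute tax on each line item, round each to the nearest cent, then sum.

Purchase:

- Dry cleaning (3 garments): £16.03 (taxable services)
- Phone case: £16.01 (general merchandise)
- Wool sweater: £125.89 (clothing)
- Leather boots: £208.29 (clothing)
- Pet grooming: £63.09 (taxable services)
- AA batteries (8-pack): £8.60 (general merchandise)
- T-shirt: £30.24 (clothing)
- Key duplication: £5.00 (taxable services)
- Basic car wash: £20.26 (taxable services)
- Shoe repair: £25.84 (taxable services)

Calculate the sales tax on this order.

£31.69

Dry cleaning (3 garments) £16.03: taxable services → 0% → £0.00
Phone case £16.01: general merchandise → 9.75% → £1.56
Wool sweater £125.89: clothing → 5.75% → £7.24
Leather boots £208.29: clothing → 5.75% + 4% surcharge = 9.75% → £20.31
Pet grooming £63.09: taxable services → 0% → £0.00
AA batteries (8-pack) £8.60: general merchandise → 9.75% → £0.84
T-shirt £30.24: clothing → 5.75% → £1.74
Key duplication £5.00: taxable services → 0% → £0.00
Basic car wash £20.26: taxable services → 0% → £0.00
Shoe repair £25.84: taxable services → 0% → £0.00
Total tax = £1.56 + £7.24 + £20.31 + £0.84 + £1.74 = £31.69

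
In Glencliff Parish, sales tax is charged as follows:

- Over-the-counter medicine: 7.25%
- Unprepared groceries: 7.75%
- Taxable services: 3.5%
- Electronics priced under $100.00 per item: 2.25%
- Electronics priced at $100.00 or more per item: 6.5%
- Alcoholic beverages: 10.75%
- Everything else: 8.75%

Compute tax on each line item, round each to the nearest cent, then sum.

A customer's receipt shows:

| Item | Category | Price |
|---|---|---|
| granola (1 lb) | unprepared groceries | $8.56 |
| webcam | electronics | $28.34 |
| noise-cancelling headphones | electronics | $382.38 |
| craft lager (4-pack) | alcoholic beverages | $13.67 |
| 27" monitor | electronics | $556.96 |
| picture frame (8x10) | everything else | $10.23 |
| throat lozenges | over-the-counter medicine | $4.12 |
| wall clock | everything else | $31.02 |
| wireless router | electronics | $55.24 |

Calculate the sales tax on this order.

Granola (1 lb) $8.56: unprepared groceries → 7.75% → $0.66
Webcam $28.34: electronics, under $100.00 → 2.25% → $0.64
Noise-cancelling headphones $382.38: electronics, $100.00 or more → 6.5% → $24.85
Craft lager (4-pack) $13.67: alcoholic beverages → 10.75% → $1.47
27" monitor $556.96: electronics, $100.00 or more → 6.5% → $36.20
Picture frame (8x10) $10.23: everything else → 8.75% → $0.90
Throat lozenges $4.12: over-the-counter medicine → 7.25% → $0.30
Wall clock $31.02: everything else → 8.75% → $2.71
Wireless router $55.24: electronics, under $100.00 → 2.25% → $1.24
Total tax = $0.66 + $0.64 + $24.85 + $1.47 + $36.20 + $0.90 + $0.30 + $2.71 + $1.24 = $68.97

$68.97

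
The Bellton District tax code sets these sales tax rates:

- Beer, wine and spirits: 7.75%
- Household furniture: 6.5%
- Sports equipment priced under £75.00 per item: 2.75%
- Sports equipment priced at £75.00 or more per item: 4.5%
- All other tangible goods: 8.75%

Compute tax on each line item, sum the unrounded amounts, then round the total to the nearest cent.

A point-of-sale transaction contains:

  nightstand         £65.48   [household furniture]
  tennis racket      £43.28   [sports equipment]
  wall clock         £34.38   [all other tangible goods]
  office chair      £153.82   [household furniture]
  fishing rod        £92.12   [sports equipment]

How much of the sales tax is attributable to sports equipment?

Tennis racket £43.28: sports equipment, under £75.00 → 2.75% → £1.1902
Fishing rod £92.12: sports equipment, £75.00 or more → 4.5% → £4.1454
Tax on sports equipment: unrounded sum = £5.3356 → £5.34

£5.34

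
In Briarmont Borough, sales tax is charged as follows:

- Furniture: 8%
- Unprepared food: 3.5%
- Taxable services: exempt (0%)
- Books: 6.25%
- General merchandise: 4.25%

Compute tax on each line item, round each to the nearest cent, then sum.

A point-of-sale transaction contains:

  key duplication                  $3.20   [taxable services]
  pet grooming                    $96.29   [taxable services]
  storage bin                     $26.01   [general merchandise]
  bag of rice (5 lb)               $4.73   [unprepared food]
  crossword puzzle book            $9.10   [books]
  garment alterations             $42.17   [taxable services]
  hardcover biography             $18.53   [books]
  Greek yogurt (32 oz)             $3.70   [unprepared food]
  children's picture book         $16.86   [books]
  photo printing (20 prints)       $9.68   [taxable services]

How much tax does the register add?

$4.19

Key duplication $3.20: taxable services → 0% → $0.00
Pet grooming $96.29: taxable services → 0% → $0.00
Storage bin $26.01: general merchandise → 4.25% → $1.11
Bag of rice (5 lb) $4.73: unprepared food → 3.5% → $0.17
Crossword puzzle book $9.10: books → 6.25% → $0.57
Garment alterations $42.17: taxable services → 0% → $0.00
Hardcover biography $18.53: books → 6.25% → $1.16
Greek yogurt (32 oz) $3.70: unprepared food → 3.5% → $0.13
Children's picture book $16.86: books → 6.25% → $1.05
Photo printing (20 prints) $9.68: taxable services → 0% → $0.00
Total tax = $1.11 + $0.17 + $0.57 + $1.16 + $0.13 + $1.05 = $4.19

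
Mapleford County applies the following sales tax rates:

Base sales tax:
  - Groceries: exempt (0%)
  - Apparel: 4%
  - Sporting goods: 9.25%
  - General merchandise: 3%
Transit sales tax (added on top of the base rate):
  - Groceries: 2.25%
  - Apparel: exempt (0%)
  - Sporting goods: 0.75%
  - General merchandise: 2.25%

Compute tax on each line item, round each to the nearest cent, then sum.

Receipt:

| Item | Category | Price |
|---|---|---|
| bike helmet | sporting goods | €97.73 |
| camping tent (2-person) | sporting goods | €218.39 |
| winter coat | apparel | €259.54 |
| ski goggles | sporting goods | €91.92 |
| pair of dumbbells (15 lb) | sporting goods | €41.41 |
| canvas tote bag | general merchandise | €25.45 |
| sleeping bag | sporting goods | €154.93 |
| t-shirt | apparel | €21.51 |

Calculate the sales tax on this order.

€73.01

Bike helmet €97.73: sporting goods → 9.25% + 0.75% transit = 10% → €9.77
Camping tent (2-person) €218.39: sporting goods → 9.25% + 0.75% transit = 10% → €21.84
Winter coat €259.54: apparel → 4% + 0% transit = 4% → €10.38
Ski goggles €91.92: sporting goods → 9.25% + 0.75% transit = 10% → €9.19
Pair of dumbbells (15 lb) €41.41: sporting goods → 9.25% + 0.75% transit = 10% → €4.14
Canvas tote bag €25.45: general merchandise → 3% + 2.25% transit = 5.25% → €1.34
Sleeping bag €154.93: sporting goods → 9.25% + 0.75% transit = 10% → €15.49
T-shirt €21.51: apparel → 4% + 0% transit = 4% → €0.86
Total tax = €9.77 + €21.84 + €10.38 + €9.19 + €4.14 + €1.34 + €15.49 + €0.86 = €73.01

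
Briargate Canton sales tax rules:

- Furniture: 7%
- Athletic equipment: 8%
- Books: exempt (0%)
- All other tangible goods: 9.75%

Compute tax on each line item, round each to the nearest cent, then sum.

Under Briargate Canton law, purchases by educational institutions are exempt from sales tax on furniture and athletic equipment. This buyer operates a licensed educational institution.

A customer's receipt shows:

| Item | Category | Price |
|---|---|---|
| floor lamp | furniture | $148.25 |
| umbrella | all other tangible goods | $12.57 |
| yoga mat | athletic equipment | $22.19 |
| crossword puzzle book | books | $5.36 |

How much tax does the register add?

$1.23

Floor lamp $148.25: furniture, buyer-exempt → 0% → $0.00
Umbrella $12.57: all other tangible goods → 9.75% → $1.23
Yoga mat $22.19: athletic equipment, buyer-exempt → 0% → $0.00
Crossword puzzle book $5.36: books → 0% → $0.00
Total tax = $1.23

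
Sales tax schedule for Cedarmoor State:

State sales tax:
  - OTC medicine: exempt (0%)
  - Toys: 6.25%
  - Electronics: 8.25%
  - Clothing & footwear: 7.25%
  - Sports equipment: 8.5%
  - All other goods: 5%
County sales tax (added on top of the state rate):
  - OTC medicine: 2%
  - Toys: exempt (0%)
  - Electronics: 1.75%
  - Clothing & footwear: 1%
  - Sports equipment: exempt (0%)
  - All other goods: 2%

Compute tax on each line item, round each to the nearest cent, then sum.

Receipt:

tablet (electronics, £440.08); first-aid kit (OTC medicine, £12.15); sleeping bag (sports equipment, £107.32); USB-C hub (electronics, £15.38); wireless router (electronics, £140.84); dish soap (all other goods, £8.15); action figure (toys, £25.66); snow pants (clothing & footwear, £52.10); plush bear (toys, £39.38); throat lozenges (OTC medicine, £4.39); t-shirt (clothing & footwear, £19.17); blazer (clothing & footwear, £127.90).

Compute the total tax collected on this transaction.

Tablet £440.08: electronics → 8.25% + 1.75% county = 10% → £44.01
First-aid kit £12.15: OTC medicine → 0% + 2% county = 2% → £0.24
Sleeping bag £107.32: sports equipment → 8.5% + 0% county = 8.5% → £9.12
USB-C hub £15.38: electronics → 8.25% + 1.75% county = 10% → £1.54
Wireless router £140.84: electronics → 8.25% + 1.75% county = 10% → £14.08
Dish soap £8.15: all other goods → 5% + 2% county = 7% → £0.57
Action figure £25.66: toys → 6.25% + 0% county = 6.25% → £1.60
Snow pants £52.10: clothing & footwear → 7.25% + 1% county = 8.25% → £4.30
Plush bear £39.38: toys → 6.25% + 0% county = 6.25% → £2.46
Throat lozenges £4.39: OTC medicine → 0% + 2% county = 2% → £0.09
T-shirt £19.17: clothing & footwear → 7.25% + 1% county = 8.25% → £1.58
Blazer £127.90: clothing & footwear → 7.25% + 1% county = 8.25% → £10.55
Total tax = £44.01 + £0.24 + £9.12 + £1.54 + £14.08 + £0.57 + £1.60 + £4.30 + £2.46 + £0.09 + £1.58 + £10.55 = £90.14

£90.14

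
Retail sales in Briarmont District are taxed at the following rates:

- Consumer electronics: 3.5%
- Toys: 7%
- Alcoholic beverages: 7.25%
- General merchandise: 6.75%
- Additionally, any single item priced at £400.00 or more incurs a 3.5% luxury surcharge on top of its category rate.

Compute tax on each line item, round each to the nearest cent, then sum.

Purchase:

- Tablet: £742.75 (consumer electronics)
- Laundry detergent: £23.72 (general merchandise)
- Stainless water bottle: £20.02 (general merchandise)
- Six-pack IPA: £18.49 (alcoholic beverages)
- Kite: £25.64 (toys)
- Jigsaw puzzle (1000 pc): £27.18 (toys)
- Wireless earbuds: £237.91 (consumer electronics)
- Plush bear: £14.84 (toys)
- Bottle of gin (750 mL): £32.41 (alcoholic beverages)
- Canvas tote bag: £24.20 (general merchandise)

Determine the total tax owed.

Tablet £742.75: consumer electronics → 3.5% + 3.5% surcharge = 7% → £51.99
Laundry detergent £23.72: general merchandise → 6.75% → £1.60
Stainless water bottle £20.02: general merchandise → 6.75% → £1.35
Six-pack IPA £18.49: alcoholic beverages → 7.25% → £1.34
Kite £25.64: toys → 7% → £1.79
Jigsaw puzzle (1000 pc) £27.18: toys → 7% → £1.90
Wireless earbuds £237.91: consumer electronics → 3.5% → £8.33
Plush bear £14.84: toys → 7% → £1.04
Bottle of gin (750 mL) £32.41: alcoholic beverages → 7.25% → £2.35
Canvas tote bag £24.20: general merchandise → 6.75% → £1.63
Total tax = £51.99 + £1.60 + £1.35 + £1.34 + £1.79 + £1.90 + £8.33 + £1.04 + £2.35 + £1.63 = £73.32

£73.32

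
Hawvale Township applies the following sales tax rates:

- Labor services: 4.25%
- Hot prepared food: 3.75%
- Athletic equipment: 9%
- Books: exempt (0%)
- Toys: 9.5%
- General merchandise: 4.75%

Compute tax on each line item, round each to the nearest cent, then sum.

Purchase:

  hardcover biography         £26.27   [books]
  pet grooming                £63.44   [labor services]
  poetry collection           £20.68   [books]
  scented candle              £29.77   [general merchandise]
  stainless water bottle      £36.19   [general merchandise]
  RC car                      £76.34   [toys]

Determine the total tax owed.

£13.08

Hardcover biography £26.27: books → 0% → £0.00
Pet grooming £63.44: labor services → 4.25% → £2.70
Poetry collection £20.68: books → 0% → £0.00
Scented candle £29.77: general merchandise → 4.75% → £1.41
Stainless water bottle £36.19: general merchandise → 4.75% → £1.72
RC car £76.34: toys → 9.5% → £7.25
Total tax = £2.70 + £1.41 + £1.72 + £7.25 = £13.08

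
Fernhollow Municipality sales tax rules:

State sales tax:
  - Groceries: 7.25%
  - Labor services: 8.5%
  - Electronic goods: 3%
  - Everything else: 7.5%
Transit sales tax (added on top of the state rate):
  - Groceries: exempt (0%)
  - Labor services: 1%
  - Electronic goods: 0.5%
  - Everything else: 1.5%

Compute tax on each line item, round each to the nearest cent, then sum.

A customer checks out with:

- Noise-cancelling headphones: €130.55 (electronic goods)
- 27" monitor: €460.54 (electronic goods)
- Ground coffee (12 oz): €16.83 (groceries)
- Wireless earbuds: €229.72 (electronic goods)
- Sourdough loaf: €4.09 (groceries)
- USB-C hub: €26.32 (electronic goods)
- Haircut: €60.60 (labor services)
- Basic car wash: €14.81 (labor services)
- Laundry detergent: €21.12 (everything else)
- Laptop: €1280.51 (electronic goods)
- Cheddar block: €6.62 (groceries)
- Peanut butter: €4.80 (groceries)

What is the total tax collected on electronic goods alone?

Noise-cancelling headphones €130.55: electronic goods → 3% + 0.5% transit = 3.5% → €4.57
27" monitor €460.54: electronic goods → 3% + 0.5% transit = 3.5% → €16.12
Wireless earbuds €229.72: electronic goods → 3% + 0.5% transit = 3.5% → €8.04
USB-C hub €26.32: electronic goods → 3% + 0.5% transit = 3.5% → €0.92
Laptop €1280.51: electronic goods → 3% + 0.5% transit = 3.5% → €44.82
Tax on electronic goods = €4.57 + €16.12 + €8.04 + €0.92 + €44.82 = €74.47

€74.47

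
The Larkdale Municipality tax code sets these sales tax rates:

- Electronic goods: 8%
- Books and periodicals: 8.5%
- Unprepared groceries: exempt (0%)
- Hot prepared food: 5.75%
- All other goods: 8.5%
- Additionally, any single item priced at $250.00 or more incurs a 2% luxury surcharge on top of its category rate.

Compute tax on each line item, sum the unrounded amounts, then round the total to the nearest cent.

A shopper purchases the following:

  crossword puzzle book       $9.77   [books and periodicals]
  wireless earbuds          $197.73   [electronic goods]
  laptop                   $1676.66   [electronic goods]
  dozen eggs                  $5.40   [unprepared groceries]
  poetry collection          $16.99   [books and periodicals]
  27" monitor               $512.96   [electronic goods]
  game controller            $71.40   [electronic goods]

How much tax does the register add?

$242.77

Crossword puzzle book $9.77: books and periodicals → 8.5% → $0.83045
Wireless earbuds $197.73: electronic goods → 8% → $15.8184
Laptop $1676.66: electronic goods → 8% + 2% surcharge = 10% → $167.666
Dozen eggs $5.40: unprepared groceries → 0% → $0.00
Poetry collection $16.99: books and periodicals → 8.5% → $1.44415
27" monitor $512.96: electronic goods → 8% + 2% surcharge = 10% → $51.296
Game controller $71.40: electronic goods → 8% → $5.712
Unrounded tax sum = $242.767 → $242.77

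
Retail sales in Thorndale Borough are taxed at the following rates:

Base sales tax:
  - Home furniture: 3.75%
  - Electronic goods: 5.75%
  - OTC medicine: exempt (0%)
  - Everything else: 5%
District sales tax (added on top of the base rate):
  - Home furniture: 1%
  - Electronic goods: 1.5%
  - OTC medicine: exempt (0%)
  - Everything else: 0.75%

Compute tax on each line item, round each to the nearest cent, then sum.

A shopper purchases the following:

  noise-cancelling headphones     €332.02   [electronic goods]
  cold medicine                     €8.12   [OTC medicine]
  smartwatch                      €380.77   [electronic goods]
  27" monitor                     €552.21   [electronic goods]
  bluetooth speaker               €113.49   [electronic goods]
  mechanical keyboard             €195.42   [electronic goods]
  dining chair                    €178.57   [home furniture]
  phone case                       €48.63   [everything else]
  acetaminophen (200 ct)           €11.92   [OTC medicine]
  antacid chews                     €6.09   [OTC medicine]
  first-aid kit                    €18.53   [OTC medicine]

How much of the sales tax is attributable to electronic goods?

Noise-cancelling headphones €332.02: electronic goods → 5.75% + 1.5% district = 7.25% → €24.07
Smartwatch €380.77: electronic goods → 5.75% + 1.5% district = 7.25% → €27.61
27" monitor €552.21: electronic goods → 5.75% + 1.5% district = 7.25% → €40.04
Bluetooth speaker €113.49: electronic goods → 5.75% + 1.5% district = 7.25% → €8.23
Mechanical keyboard €195.42: electronic goods → 5.75% + 1.5% district = 7.25% → €14.17
Tax on electronic goods = €24.07 + €27.61 + €40.04 + €8.23 + €14.17 = €114.12

€114.12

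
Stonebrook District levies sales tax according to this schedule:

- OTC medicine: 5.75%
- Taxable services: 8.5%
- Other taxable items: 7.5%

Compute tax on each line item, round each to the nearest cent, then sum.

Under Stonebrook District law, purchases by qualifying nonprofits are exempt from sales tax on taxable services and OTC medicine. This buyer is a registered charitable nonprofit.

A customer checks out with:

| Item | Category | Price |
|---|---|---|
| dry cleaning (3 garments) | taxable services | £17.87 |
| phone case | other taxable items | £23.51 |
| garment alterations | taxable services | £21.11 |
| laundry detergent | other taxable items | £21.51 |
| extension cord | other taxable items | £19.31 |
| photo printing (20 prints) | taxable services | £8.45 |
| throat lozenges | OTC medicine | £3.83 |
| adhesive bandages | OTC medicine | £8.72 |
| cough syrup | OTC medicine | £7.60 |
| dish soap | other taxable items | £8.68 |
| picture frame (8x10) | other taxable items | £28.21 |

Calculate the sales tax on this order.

£7.59

Dry cleaning (3 garments) £17.87: taxable services, buyer-exempt → 0% → £0.00
Phone case £23.51: other taxable items → 7.5% → £1.76
Garment alterations £21.11: taxable services, buyer-exempt → 0% → £0.00
Laundry detergent £21.51: other taxable items → 7.5% → £1.61
Extension cord £19.31: other taxable items → 7.5% → £1.45
Photo printing (20 prints) £8.45: taxable services, buyer-exempt → 0% → £0.00
Throat lozenges £3.83: OTC medicine, buyer-exempt → 0% → £0.00
Adhesive bandages £8.72: OTC medicine, buyer-exempt → 0% → £0.00
Cough syrup £7.60: OTC medicine, buyer-exempt → 0% → £0.00
Dish soap £8.68: other taxable items → 7.5% → £0.65
Picture frame (8x10) £28.21: other taxable items → 7.5% → £2.12
Total tax = £1.76 + £1.61 + £1.45 + £0.65 + £2.12 = £7.59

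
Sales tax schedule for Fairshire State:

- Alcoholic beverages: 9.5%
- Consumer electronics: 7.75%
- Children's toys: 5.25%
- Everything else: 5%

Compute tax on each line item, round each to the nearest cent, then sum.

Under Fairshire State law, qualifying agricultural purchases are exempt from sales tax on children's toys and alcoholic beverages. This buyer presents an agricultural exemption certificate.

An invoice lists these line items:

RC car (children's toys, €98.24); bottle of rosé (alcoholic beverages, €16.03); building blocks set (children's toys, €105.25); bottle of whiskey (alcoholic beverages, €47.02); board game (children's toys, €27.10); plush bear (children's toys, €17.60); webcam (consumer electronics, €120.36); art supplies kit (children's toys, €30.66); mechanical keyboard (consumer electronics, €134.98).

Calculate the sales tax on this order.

€19.79

RC car €98.24: children's toys, buyer-exempt → 0% → €0.00
Bottle of rosé €16.03: alcoholic beverages, buyer-exempt → 0% → €0.00
Building blocks set €105.25: children's toys, buyer-exempt → 0% → €0.00
Bottle of whiskey €47.02: alcoholic beverages, buyer-exempt → 0% → €0.00
Board game €27.10: children's toys, buyer-exempt → 0% → €0.00
Plush bear €17.60: children's toys, buyer-exempt → 0% → €0.00
Webcam €120.36: consumer electronics → 7.75% → €9.33
Art supplies kit €30.66: children's toys, buyer-exempt → 0% → €0.00
Mechanical keyboard €134.98: consumer electronics → 7.75% → €10.46
Total tax = €9.33 + €10.46 = €19.79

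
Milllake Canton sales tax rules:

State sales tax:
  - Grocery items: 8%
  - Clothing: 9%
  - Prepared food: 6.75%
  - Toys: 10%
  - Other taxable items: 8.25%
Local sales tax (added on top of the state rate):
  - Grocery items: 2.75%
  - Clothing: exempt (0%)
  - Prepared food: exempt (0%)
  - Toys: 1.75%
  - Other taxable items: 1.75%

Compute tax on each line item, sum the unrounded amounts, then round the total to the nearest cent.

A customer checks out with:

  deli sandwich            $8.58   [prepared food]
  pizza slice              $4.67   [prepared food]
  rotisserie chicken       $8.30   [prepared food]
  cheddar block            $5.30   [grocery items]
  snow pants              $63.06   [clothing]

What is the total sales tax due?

Deli sandwich $8.58: prepared food → 6.75% + 0% local = 6.75% → $0.57915
Pizza slice $4.67: prepared food → 6.75% + 0% local = 6.75% → $0.315225
Rotisserie chicken $8.30: prepared food → 6.75% + 0% local = 6.75% → $0.56025
Cheddar block $5.30: grocery items → 8% + 2.75% local = 10.75% → $0.56975
Snow pants $63.06: clothing → 9% + 0% local = 9% → $5.6754
Unrounded tax sum = $7.699775 → $7.70

$7.70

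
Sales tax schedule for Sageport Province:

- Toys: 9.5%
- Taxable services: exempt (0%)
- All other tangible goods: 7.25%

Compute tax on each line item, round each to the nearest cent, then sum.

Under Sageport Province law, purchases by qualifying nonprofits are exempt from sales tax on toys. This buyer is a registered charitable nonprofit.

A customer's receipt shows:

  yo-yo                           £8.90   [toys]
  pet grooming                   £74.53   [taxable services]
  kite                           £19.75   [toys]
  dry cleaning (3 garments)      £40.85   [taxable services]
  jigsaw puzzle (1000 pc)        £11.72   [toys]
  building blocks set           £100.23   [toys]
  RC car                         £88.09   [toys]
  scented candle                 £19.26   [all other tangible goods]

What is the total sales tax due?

Yo-yo £8.90: toys, buyer-exempt → 0% → £0.00
Pet grooming £74.53: taxable services → 0% → £0.00
Kite £19.75: toys, buyer-exempt → 0% → £0.00
Dry cleaning (3 garments) £40.85: taxable services → 0% → £0.00
Jigsaw puzzle (1000 pc) £11.72: toys, buyer-exempt → 0% → £0.00
Building blocks set £100.23: toys, buyer-exempt → 0% → £0.00
RC car £88.09: toys, buyer-exempt → 0% → £0.00
Scented candle £19.26: all other tangible goods → 7.25% → £1.40
Total tax = £1.40

£1.40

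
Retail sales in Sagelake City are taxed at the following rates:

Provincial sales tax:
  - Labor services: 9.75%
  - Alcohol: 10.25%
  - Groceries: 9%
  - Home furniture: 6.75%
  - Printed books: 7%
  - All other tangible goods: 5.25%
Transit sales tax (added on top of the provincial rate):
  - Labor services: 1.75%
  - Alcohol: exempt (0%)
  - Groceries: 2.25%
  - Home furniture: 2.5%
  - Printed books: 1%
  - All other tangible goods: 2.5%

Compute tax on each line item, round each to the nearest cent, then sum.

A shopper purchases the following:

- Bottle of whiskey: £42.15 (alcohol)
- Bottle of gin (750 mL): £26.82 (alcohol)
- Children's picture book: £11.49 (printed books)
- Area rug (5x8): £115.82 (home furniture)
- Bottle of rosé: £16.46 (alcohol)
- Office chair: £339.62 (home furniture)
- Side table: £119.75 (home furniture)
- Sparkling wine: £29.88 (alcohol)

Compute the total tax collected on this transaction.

Bottle of whiskey £42.15: alcohol → 10.25% + 0% transit = 10.25% → £4.32
Bottle of gin (750 mL) £26.82: alcohol → 10.25% + 0% transit = 10.25% → £2.75
Children's picture book £11.49: printed books → 7% + 1% transit = 8% → £0.92
Area rug (5x8) £115.82: home furniture → 6.75% + 2.5% transit = 9.25% → £10.71
Bottle of rosé £16.46: alcohol → 10.25% + 0% transit = 10.25% → £1.69
Office chair £339.62: home furniture → 6.75% + 2.5% transit = 9.25% → £31.41
Side table £119.75: home furniture → 6.75% + 2.5% transit = 9.25% → £11.08
Sparkling wine £29.88: alcohol → 10.25% + 0% transit = 10.25% → £3.06
Total tax = £4.32 + £2.75 + £0.92 + £10.71 + £1.69 + £31.41 + £11.08 + £3.06 = £65.94

£65.94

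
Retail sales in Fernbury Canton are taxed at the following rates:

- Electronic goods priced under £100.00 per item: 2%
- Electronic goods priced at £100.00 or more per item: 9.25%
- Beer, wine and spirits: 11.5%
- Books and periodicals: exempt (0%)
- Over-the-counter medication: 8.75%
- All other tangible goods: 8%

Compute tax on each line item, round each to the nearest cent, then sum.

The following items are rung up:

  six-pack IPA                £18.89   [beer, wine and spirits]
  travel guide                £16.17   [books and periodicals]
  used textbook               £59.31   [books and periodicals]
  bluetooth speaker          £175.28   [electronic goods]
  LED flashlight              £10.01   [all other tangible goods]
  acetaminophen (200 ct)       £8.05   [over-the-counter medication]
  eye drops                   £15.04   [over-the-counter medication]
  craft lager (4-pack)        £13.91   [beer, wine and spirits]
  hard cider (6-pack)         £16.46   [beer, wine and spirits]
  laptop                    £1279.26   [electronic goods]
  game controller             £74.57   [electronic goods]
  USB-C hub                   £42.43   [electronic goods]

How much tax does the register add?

Six-pack IPA £18.89: beer, wine and spirits → 11.5% → £2.17
Travel guide £16.17: books and periodicals → 0% → £0.00
Used textbook £59.31: books and periodicals → 0% → £0.00
Bluetooth speaker £175.28: electronic goods, £100.00 or more → 9.25% → £16.21
LED flashlight £10.01: all other tangible goods → 8% → £0.80
Acetaminophen (200 ct) £8.05: over-the-counter medication → 8.75% → £0.70
Eye drops £15.04: over-the-counter medication → 8.75% → £1.32
Craft lager (4-pack) £13.91: beer, wine and spirits → 11.5% → £1.60
Hard cider (6-pack) £16.46: beer, wine and spirits → 11.5% → £1.89
Laptop £1279.26: electronic goods, £100.00 or more → 9.25% → £118.33
Game controller £74.57: electronic goods, under £100.00 → 2% → £1.49
USB-C hub £42.43: electronic goods, under £100.00 → 2% → £0.85
Total tax = £2.17 + £16.21 + £0.80 + £0.70 + £1.32 + £1.60 + £1.89 + £118.33 + £1.49 + £0.85 = £145.36

£145.36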